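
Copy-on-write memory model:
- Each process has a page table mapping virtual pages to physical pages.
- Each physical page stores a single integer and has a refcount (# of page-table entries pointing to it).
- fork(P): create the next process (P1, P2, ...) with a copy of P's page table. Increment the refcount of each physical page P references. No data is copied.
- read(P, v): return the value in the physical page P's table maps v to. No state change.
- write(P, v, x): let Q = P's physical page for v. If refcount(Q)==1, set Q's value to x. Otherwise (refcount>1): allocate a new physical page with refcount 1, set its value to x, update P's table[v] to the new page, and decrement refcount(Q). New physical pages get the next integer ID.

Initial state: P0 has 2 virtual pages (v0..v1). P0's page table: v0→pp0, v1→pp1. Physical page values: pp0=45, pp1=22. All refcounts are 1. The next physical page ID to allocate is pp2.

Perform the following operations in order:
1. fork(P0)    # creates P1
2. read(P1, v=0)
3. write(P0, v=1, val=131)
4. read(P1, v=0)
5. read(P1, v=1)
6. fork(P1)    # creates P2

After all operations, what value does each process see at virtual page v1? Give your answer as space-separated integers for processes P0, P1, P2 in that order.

Op 1: fork(P0) -> P1. 2 ppages; refcounts: pp0:2 pp1:2
Op 2: read(P1, v0) -> 45. No state change.
Op 3: write(P0, v1, 131). refcount(pp1)=2>1 -> COPY to pp2. 3 ppages; refcounts: pp0:2 pp1:1 pp2:1
Op 4: read(P1, v0) -> 45. No state change.
Op 5: read(P1, v1) -> 22. No state change.
Op 6: fork(P1) -> P2. 3 ppages; refcounts: pp0:3 pp1:2 pp2:1
P0: v1 -> pp2 = 131
P1: v1 -> pp1 = 22
P2: v1 -> pp1 = 22

Answer: 131 22 22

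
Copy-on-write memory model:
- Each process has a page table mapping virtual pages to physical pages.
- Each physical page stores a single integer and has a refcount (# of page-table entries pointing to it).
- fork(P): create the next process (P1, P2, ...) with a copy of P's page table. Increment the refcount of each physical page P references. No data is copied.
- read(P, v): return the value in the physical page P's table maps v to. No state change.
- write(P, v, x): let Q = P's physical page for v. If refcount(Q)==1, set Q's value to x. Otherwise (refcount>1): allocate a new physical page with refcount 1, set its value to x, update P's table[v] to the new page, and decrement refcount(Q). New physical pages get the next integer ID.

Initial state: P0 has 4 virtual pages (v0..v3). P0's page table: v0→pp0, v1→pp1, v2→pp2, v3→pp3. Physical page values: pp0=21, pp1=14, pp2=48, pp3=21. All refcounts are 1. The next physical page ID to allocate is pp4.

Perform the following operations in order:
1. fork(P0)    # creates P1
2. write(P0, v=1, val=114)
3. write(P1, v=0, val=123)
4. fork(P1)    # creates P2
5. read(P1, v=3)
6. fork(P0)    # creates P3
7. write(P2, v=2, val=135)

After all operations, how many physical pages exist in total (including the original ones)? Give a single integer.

Answer: 7

Derivation:
Op 1: fork(P0) -> P1. 4 ppages; refcounts: pp0:2 pp1:2 pp2:2 pp3:2
Op 2: write(P0, v1, 114). refcount(pp1)=2>1 -> COPY to pp4. 5 ppages; refcounts: pp0:2 pp1:1 pp2:2 pp3:2 pp4:1
Op 3: write(P1, v0, 123). refcount(pp0)=2>1 -> COPY to pp5. 6 ppages; refcounts: pp0:1 pp1:1 pp2:2 pp3:2 pp4:1 pp5:1
Op 4: fork(P1) -> P2. 6 ppages; refcounts: pp0:1 pp1:2 pp2:3 pp3:3 pp4:1 pp5:2
Op 5: read(P1, v3) -> 21. No state change.
Op 6: fork(P0) -> P3. 6 ppages; refcounts: pp0:2 pp1:2 pp2:4 pp3:4 pp4:2 pp5:2
Op 7: write(P2, v2, 135). refcount(pp2)=4>1 -> COPY to pp6. 7 ppages; refcounts: pp0:2 pp1:2 pp2:3 pp3:4 pp4:2 pp5:2 pp6:1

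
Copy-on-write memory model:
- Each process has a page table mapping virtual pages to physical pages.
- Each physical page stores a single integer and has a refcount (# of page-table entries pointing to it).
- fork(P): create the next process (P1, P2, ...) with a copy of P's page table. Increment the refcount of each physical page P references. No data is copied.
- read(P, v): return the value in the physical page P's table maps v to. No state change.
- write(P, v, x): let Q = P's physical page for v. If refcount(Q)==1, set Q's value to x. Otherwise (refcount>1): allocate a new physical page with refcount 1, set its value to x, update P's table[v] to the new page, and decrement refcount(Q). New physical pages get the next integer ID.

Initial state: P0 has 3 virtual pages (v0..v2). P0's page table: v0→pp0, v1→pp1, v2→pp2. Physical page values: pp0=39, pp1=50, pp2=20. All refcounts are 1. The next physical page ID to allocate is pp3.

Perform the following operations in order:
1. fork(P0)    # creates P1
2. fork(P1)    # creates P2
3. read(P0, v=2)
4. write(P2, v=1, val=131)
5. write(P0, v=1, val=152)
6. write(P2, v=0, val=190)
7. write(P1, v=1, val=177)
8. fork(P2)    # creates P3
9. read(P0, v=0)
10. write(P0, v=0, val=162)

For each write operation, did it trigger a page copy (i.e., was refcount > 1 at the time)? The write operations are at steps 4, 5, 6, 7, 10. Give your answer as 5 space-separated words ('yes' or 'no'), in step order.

Op 1: fork(P0) -> P1. 3 ppages; refcounts: pp0:2 pp1:2 pp2:2
Op 2: fork(P1) -> P2. 3 ppages; refcounts: pp0:3 pp1:3 pp2:3
Op 3: read(P0, v2) -> 20. No state change.
Op 4: write(P2, v1, 131). refcount(pp1)=3>1 -> COPY to pp3. 4 ppages; refcounts: pp0:3 pp1:2 pp2:3 pp3:1
Op 5: write(P0, v1, 152). refcount(pp1)=2>1 -> COPY to pp4. 5 ppages; refcounts: pp0:3 pp1:1 pp2:3 pp3:1 pp4:1
Op 6: write(P2, v0, 190). refcount(pp0)=3>1 -> COPY to pp5. 6 ppages; refcounts: pp0:2 pp1:1 pp2:3 pp3:1 pp4:1 pp5:1
Op 7: write(P1, v1, 177). refcount(pp1)=1 -> write in place. 6 ppages; refcounts: pp0:2 pp1:1 pp2:3 pp3:1 pp4:1 pp5:1
Op 8: fork(P2) -> P3. 6 ppages; refcounts: pp0:2 pp1:1 pp2:4 pp3:2 pp4:1 pp5:2
Op 9: read(P0, v0) -> 39. No state change.
Op 10: write(P0, v0, 162). refcount(pp0)=2>1 -> COPY to pp6. 7 ppages; refcounts: pp0:1 pp1:1 pp2:4 pp3:2 pp4:1 pp5:2 pp6:1

yes yes yes no yes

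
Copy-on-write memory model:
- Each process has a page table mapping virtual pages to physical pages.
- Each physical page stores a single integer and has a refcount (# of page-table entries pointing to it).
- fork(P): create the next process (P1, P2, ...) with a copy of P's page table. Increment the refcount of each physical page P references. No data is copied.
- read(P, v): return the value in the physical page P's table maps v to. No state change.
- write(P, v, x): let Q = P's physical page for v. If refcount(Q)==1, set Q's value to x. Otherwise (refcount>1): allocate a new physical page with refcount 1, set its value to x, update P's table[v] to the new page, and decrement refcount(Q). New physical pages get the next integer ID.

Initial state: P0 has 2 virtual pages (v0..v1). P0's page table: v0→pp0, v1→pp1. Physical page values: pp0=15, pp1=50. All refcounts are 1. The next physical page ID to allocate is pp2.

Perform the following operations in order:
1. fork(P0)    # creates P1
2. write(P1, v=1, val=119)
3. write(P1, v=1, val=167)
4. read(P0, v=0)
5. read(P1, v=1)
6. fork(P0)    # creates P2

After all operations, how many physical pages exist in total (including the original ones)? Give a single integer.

Op 1: fork(P0) -> P1. 2 ppages; refcounts: pp0:2 pp1:2
Op 2: write(P1, v1, 119). refcount(pp1)=2>1 -> COPY to pp2. 3 ppages; refcounts: pp0:2 pp1:1 pp2:1
Op 3: write(P1, v1, 167). refcount(pp2)=1 -> write in place. 3 ppages; refcounts: pp0:2 pp1:1 pp2:1
Op 4: read(P0, v0) -> 15. No state change.
Op 5: read(P1, v1) -> 167. No state change.
Op 6: fork(P0) -> P2. 3 ppages; refcounts: pp0:3 pp1:2 pp2:1

Answer: 3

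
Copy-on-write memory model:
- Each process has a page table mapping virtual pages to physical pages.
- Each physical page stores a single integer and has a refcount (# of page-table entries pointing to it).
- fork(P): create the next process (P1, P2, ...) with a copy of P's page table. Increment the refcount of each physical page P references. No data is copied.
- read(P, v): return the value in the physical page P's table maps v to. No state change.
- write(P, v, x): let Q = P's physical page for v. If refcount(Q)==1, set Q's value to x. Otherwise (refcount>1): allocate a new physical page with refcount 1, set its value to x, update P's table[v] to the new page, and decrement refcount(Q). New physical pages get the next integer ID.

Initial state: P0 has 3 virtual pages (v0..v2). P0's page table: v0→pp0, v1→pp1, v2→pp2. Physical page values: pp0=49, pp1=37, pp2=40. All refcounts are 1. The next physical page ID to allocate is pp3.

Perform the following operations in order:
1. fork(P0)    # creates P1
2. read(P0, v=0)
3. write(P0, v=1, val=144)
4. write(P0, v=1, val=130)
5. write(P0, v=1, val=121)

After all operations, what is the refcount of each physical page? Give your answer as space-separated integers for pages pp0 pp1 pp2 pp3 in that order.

Answer: 2 1 2 1

Derivation:
Op 1: fork(P0) -> P1. 3 ppages; refcounts: pp0:2 pp1:2 pp2:2
Op 2: read(P0, v0) -> 49. No state change.
Op 3: write(P0, v1, 144). refcount(pp1)=2>1 -> COPY to pp3. 4 ppages; refcounts: pp0:2 pp1:1 pp2:2 pp3:1
Op 4: write(P0, v1, 130). refcount(pp3)=1 -> write in place. 4 ppages; refcounts: pp0:2 pp1:1 pp2:2 pp3:1
Op 5: write(P0, v1, 121). refcount(pp3)=1 -> write in place. 4 ppages; refcounts: pp0:2 pp1:1 pp2:2 pp3:1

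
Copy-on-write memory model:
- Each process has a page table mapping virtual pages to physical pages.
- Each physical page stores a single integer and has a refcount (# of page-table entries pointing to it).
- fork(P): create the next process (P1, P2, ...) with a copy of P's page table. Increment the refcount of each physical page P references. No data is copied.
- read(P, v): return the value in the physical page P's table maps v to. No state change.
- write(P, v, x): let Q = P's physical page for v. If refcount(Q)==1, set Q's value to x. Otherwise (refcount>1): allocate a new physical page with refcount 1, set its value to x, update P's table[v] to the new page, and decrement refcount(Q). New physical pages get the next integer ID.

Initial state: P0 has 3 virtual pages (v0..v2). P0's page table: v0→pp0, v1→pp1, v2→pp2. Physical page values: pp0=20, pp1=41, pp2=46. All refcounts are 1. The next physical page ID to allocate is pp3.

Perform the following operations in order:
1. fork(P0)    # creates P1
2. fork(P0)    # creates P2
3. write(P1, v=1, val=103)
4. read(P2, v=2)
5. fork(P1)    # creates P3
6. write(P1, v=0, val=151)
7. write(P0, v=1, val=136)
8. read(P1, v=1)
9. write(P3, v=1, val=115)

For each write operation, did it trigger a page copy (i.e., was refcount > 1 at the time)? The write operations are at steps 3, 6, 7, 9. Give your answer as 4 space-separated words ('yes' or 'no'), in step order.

Op 1: fork(P0) -> P1. 3 ppages; refcounts: pp0:2 pp1:2 pp2:2
Op 2: fork(P0) -> P2. 3 ppages; refcounts: pp0:3 pp1:3 pp2:3
Op 3: write(P1, v1, 103). refcount(pp1)=3>1 -> COPY to pp3. 4 ppages; refcounts: pp0:3 pp1:2 pp2:3 pp3:1
Op 4: read(P2, v2) -> 46. No state change.
Op 5: fork(P1) -> P3. 4 ppages; refcounts: pp0:4 pp1:2 pp2:4 pp3:2
Op 6: write(P1, v0, 151). refcount(pp0)=4>1 -> COPY to pp4. 5 ppages; refcounts: pp0:3 pp1:2 pp2:4 pp3:2 pp4:1
Op 7: write(P0, v1, 136). refcount(pp1)=2>1 -> COPY to pp5. 6 ppages; refcounts: pp0:3 pp1:1 pp2:4 pp3:2 pp4:1 pp5:1
Op 8: read(P1, v1) -> 103. No state change.
Op 9: write(P3, v1, 115). refcount(pp3)=2>1 -> COPY to pp6. 7 ppages; refcounts: pp0:3 pp1:1 pp2:4 pp3:1 pp4:1 pp5:1 pp6:1

yes yes yes yes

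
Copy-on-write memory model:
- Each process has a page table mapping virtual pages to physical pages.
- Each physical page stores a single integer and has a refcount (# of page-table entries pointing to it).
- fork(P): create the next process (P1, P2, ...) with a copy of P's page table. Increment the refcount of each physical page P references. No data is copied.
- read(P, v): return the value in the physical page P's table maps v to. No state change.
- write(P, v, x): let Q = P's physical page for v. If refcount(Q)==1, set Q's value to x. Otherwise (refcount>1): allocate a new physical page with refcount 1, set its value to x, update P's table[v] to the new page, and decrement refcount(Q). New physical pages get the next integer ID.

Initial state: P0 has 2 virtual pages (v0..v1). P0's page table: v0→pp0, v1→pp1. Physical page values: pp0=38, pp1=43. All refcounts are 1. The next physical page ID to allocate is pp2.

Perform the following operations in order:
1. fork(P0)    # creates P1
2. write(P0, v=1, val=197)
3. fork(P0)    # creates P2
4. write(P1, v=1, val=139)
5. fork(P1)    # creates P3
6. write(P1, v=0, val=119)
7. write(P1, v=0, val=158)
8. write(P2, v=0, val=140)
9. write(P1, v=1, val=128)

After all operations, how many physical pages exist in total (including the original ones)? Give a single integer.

Answer: 6

Derivation:
Op 1: fork(P0) -> P1. 2 ppages; refcounts: pp0:2 pp1:2
Op 2: write(P0, v1, 197). refcount(pp1)=2>1 -> COPY to pp2. 3 ppages; refcounts: pp0:2 pp1:1 pp2:1
Op 3: fork(P0) -> P2. 3 ppages; refcounts: pp0:3 pp1:1 pp2:2
Op 4: write(P1, v1, 139). refcount(pp1)=1 -> write in place. 3 ppages; refcounts: pp0:3 pp1:1 pp2:2
Op 5: fork(P1) -> P3. 3 ppages; refcounts: pp0:4 pp1:2 pp2:2
Op 6: write(P1, v0, 119). refcount(pp0)=4>1 -> COPY to pp3. 4 ppages; refcounts: pp0:3 pp1:2 pp2:2 pp3:1
Op 7: write(P1, v0, 158). refcount(pp3)=1 -> write in place. 4 ppages; refcounts: pp0:3 pp1:2 pp2:2 pp3:1
Op 8: write(P2, v0, 140). refcount(pp0)=3>1 -> COPY to pp4. 5 ppages; refcounts: pp0:2 pp1:2 pp2:2 pp3:1 pp4:1
Op 9: write(P1, v1, 128). refcount(pp1)=2>1 -> COPY to pp5. 6 ppages; refcounts: pp0:2 pp1:1 pp2:2 pp3:1 pp4:1 pp5:1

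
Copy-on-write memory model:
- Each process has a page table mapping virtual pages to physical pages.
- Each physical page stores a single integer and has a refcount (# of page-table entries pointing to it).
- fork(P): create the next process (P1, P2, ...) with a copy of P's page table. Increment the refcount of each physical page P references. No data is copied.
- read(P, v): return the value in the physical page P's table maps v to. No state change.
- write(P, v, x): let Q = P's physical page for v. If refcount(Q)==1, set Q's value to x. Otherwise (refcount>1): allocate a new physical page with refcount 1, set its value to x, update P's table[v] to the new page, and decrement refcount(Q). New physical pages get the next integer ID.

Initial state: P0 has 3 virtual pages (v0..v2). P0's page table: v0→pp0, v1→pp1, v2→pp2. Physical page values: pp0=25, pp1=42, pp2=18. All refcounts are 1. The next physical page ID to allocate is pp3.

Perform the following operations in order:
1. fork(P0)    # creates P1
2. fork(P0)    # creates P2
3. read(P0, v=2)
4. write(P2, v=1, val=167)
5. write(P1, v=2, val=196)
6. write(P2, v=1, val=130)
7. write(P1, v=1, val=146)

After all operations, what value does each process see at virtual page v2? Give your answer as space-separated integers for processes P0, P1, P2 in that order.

Op 1: fork(P0) -> P1. 3 ppages; refcounts: pp0:2 pp1:2 pp2:2
Op 2: fork(P0) -> P2. 3 ppages; refcounts: pp0:3 pp1:3 pp2:3
Op 3: read(P0, v2) -> 18. No state change.
Op 4: write(P2, v1, 167). refcount(pp1)=3>1 -> COPY to pp3. 4 ppages; refcounts: pp0:3 pp1:2 pp2:3 pp3:1
Op 5: write(P1, v2, 196). refcount(pp2)=3>1 -> COPY to pp4. 5 ppages; refcounts: pp0:3 pp1:2 pp2:2 pp3:1 pp4:1
Op 6: write(P2, v1, 130). refcount(pp3)=1 -> write in place. 5 ppages; refcounts: pp0:3 pp1:2 pp2:2 pp3:1 pp4:1
Op 7: write(P1, v1, 146). refcount(pp1)=2>1 -> COPY to pp5. 6 ppages; refcounts: pp0:3 pp1:1 pp2:2 pp3:1 pp4:1 pp5:1
P0: v2 -> pp2 = 18
P1: v2 -> pp4 = 196
P2: v2 -> pp2 = 18

Answer: 18 196 18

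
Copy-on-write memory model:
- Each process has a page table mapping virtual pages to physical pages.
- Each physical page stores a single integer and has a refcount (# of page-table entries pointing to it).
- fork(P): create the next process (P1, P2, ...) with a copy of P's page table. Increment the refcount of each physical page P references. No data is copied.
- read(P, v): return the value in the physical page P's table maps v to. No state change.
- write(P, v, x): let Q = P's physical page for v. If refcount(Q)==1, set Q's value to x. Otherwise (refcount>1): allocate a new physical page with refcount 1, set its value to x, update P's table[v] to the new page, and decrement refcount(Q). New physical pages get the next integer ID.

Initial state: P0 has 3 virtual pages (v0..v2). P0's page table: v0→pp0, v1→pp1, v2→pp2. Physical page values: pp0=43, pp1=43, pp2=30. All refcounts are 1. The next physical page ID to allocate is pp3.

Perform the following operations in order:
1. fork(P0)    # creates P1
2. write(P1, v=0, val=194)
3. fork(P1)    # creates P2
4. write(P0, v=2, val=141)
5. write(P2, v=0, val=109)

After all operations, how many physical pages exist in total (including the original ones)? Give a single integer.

Op 1: fork(P0) -> P1. 3 ppages; refcounts: pp0:2 pp1:2 pp2:2
Op 2: write(P1, v0, 194). refcount(pp0)=2>1 -> COPY to pp3. 4 ppages; refcounts: pp0:1 pp1:2 pp2:2 pp3:1
Op 3: fork(P1) -> P2. 4 ppages; refcounts: pp0:1 pp1:3 pp2:3 pp3:2
Op 4: write(P0, v2, 141). refcount(pp2)=3>1 -> COPY to pp4. 5 ppages; refcounts: pp0:1 pp1:3 pp2:2 pp3:2 pp4:1
Op 5: write(P2, v0, 109). refcount(pp3)=2>1 -> COPY to pp5. 6 ppages; refcounts: pp0:1 pp1:3 pp2:2 pp3:1 pp4:1 pp5:1

Answer: 6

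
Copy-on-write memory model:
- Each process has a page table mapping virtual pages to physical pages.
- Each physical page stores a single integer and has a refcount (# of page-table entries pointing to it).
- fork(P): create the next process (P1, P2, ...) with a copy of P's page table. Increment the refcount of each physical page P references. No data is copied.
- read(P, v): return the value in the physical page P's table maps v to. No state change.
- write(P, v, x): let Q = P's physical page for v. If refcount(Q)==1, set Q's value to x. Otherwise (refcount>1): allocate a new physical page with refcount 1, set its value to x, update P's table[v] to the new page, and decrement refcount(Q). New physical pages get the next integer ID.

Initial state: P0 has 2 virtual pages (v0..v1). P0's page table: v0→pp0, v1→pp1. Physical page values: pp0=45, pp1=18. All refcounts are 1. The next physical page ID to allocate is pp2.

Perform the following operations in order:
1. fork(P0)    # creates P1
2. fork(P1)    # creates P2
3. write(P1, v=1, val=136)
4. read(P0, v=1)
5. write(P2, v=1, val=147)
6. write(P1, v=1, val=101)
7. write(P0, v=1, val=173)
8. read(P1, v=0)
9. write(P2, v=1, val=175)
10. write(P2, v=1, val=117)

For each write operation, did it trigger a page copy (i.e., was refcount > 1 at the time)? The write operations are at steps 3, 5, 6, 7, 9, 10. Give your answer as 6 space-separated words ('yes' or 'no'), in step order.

Op 1: fork(P0) -> P1. 2 ppages; refcounts: pp0:2 pp1:2
Op 2: fork(P1) -> P2. 2 ppages; refcounts: pp0:3 pp1:3
Op 3: write(P1, v1, 136). refcount(pp1)=3>1 -> COPY to pp2. 3 ppages; refcounts: pp0:3 pp1:2 pp2:1
Op 4: read(P0, v1) -> 18. No state change.
Op 5: write(P2, v1, 147). refcount(pp1)=2>1 -> COPY to pp3. 4 ppages; refcounts: pp0:3 pp1:1 pp2:1 pp3:1
Op 6: write(P1, v1, 101). refcount(pp2)=1 -> write in place. 4 ppages; refcounts: pp0:3 pp1:1 pp2:1 pp3:1
Op 7: write(P0, v1, 173). refcount(pp1)=1 -> write in place. 4 ppages; refcounts: pp0:3 pp1:1 pp2:1 pp3:1
Op 8: read(P1, v0) -> 45. No state change.
Op 9: write(P2, v1, 175). refcount(pp3)=1 -> write in place. 4 ppages; refcounts: pp0:3 pp1:1 pp2:1 pp3:1
Op 10: write(P2, v1, 117). refcount(pp3)=1 -> write in place. 4 ppages; refcounts: pp0:3 pp1:1 pp2:1 pp3:1

yes yes no no no no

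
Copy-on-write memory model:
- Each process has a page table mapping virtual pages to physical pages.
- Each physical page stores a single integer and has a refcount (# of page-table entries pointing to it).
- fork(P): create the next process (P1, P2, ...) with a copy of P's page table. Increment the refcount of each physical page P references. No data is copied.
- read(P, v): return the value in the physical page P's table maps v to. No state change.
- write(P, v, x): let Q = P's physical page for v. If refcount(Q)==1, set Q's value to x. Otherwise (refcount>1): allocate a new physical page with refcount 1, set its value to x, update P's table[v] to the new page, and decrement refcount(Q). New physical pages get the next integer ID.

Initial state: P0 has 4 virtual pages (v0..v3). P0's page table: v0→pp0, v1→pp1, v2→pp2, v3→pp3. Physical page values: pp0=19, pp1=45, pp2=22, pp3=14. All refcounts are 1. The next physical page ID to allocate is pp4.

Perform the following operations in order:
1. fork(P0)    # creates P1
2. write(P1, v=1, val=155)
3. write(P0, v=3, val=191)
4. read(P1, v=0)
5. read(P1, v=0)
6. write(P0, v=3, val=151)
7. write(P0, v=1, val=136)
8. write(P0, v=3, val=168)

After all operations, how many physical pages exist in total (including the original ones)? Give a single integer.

Answer: 6

Derivation:
Op 1: fork(P0) -> P1. 4 ppages; refcounts: pp0:2 pp1:2 pp2:2 pp3:2
Op 2: write(P1, v1, 155). refcount(pp1)=2>1 -> COPY to pp4. 5 ppages; refcounts: pp0:2 pp1:1 pp2:2 pp3:2 pp4:1
Op 3: write(P0, v3, 191). refcount(pp3)=2>1 -> COPY to pp5. 6 ppages; refcounts: pp0:2 pp1:1 pp2:2 pp3:1 pp4:1 pp5:1
Op 4: read(P1, v0) -> 19. No state change.
Op 5: read(P1, v0) -> 19. No state change.
Op 6: write(P0, v3, 151). refcount(pp5)=1 -> write in place. 6 ppages; refcounts: pp0:2 pp1:1 pp2:2 pp3:1 pp4:1 pp5:1
Op 7: write(P0, v1, 136). refcount(pp1)=1 -> write in place. 6 ppages; refcounts: pp0:2 pp1:1 pp2:2 pp3:1 pp4:1 pp5:1
Op 8: write(P0, v3, 168). refcount(pp5)=1 -> write in place. 6 ppages; refcounts: pp0:2 pp1:1 pp2:2 pp3:1 pp4:1 pp5:1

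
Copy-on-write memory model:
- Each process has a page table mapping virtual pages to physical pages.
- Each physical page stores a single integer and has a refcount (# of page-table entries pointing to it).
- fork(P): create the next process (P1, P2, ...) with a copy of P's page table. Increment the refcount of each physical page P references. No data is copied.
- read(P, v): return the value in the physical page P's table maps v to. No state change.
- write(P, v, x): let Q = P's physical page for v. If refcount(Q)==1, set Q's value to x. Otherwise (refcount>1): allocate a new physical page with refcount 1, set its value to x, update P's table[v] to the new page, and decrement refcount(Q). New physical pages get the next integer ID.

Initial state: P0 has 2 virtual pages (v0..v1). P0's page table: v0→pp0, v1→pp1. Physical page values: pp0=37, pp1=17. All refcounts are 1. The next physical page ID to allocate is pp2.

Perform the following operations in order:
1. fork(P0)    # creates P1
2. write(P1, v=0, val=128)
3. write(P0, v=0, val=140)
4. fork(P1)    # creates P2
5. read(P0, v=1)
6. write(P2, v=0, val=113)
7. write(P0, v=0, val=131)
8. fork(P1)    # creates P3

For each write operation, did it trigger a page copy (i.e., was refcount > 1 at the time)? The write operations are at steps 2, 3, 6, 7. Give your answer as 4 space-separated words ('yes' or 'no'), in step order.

Op 1: fork(P0) -> P1. 2 ppages; refcounts: pp0:2 pp1:2
Op 2: write(P1, v0, 128). refcount(pp0)=2>1 -> COPY to pp2. 3 ppages; refcounts: pp0:1 pp1:2 pp2:1
Op 3: write(P0, v0, 140). refcount(pp0)=1 -> write in place. 3 ppages; refcounts: pp0:1 pp1:2 pp2:1
Op 4: fork(P1) -> P2. 3 ppages; refcounts: pp0:1 pp1:3 pp2:2
Op 5: read(P0, v1) -> 17. No state change.
Op 6: write(P2, v0, 113). refcount(pp2)=2>1 -> COPY to pp3. 4 ppages; refcounts: pp0:1 pp1:3 pp2:1 pp3:1
Op 7: write(P0, v0, 131). refcount(pp0)=1 -> write in place. 4 ppages; refcounts: pp0:1 pp1:3 pp2:1 pp3:1
Op 8: fork(P1) -> P3. 4 ppages; refcounts: pp0:1 pp1:4 pp2:2 pp3:1

yes no yes no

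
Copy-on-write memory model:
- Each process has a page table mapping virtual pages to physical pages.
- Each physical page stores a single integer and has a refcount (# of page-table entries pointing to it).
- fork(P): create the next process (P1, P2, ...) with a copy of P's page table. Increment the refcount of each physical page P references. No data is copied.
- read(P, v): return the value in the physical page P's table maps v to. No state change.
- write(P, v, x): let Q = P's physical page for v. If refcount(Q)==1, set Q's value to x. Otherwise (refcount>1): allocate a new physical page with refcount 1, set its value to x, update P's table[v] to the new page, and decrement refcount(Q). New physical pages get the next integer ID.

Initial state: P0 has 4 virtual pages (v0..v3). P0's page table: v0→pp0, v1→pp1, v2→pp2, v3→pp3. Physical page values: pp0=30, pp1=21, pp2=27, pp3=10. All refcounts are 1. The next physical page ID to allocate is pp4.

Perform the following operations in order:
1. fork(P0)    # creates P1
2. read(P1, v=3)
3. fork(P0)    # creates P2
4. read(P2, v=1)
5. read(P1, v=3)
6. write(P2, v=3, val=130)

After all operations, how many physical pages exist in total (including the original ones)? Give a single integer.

Answer: 5

Derivation:
Op 1: fork(P0) -> P1. 4 ppages; refcounts: pp0:2 pp1:2 pp2:2 pp3:2
Op 2: read(P1, v3) -> 10. No state change.
Op 3: fork(P0) -> P2. 4 ppages; refcounts: pp0:3 pp1:3 pp2:3 pp3:3
Op 4: read(P2, v1) -> 21. No state change.
Op 5: read(P1, v3) -> 10. No state change.
Op 6: write(P2, v3, 130). refcount(pp3)=3>1 -> COPY to pp4. 5 ppages; refcounts: pp0:3 pp1:3 pp2:3 pp3:2 pp4:1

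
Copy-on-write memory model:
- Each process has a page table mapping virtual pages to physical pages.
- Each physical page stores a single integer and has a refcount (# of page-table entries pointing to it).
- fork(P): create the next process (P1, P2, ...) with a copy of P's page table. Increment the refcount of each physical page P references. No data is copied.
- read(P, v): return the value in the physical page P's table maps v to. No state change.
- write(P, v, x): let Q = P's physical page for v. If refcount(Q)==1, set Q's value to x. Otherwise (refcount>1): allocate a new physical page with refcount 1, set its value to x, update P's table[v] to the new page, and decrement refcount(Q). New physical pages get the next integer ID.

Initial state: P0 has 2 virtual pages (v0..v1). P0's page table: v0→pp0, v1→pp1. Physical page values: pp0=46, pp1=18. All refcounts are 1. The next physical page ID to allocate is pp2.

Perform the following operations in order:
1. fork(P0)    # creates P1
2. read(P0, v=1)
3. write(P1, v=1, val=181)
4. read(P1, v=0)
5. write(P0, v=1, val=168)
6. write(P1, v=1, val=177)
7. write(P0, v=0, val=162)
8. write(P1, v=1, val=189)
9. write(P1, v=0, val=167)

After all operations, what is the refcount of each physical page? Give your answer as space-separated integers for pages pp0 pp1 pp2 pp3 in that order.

Answer: 1 1 1 1

Derivation:
Op 1: fork(P0) -> P1. 2 ppages; refcounts: pp0:2 pp1:2
Op 2: read(P0, v1) -> 18. No state change.
Op 3: write(P1, v1, 181). refcount(pp1)=2>1 -> COPY to pp2. 3 ppages; refcounts: pp0:2 pp1:1 pp2:1
Op 4: read(P1, v0) -> 46. No state change.
Op 5: write(P0, v1, 168). refcount(pp1)=1 -> write in place. 3 ppages; refcounts: pp0:2 pp1:1 pp2:1
Op 6: write(P1, v1, 177). refcount(pp2)=1 -> write in place. 3 ppages; refcounts: pp0:2 pp1:1 pp2:1
Op 7: write(P0, v0, 162). refcount(pp0)=2>1 -> COPY to pp3. 4 ppages; refcounts: pp0:1 pp1:1 pp2:1 pp3:1
Op 8: write(P1, v1, 189). refcount(pp2)=1 -> write in place. 4 ppages; refcounts: pp0:1 pp1:1 pp2:1 pp3:1
Op 9: write(P1, v0, 167). refcount(pp0)=1 -> write in place. 4 ppages; refcounts: pp0:1 pp1:1 pp2:1 pp3:1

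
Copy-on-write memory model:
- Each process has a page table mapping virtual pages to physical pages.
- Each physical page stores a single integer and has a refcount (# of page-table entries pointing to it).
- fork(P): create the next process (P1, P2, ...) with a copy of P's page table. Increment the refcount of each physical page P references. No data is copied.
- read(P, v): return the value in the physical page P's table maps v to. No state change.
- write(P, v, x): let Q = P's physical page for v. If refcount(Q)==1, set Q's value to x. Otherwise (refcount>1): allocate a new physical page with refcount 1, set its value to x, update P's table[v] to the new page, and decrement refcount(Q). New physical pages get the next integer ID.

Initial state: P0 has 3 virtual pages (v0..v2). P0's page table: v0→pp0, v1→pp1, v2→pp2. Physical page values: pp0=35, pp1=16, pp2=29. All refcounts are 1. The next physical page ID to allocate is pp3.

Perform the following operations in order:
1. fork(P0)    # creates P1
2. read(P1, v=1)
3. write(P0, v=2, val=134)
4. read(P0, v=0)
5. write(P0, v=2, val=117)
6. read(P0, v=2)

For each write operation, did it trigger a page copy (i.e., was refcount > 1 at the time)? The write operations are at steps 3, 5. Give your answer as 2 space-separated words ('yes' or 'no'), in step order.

Op 1: fork(P0) -> P1. 3 ppages; refcounts: pp0:2 pp1:2 pp2:2
Op 2: read(P1, v1) -> 16. No state change.
Op 3: write(P0, v2, 134). refcount(pp2)=2>1 -> COPY to pp3. 4 ppages; refcounts: pp0:2 pp1:2 pp2:1 pp3:1
Op 4: read(P0, v0) -> 35. No state change.
Op 5: write(P0, v2, 117). refcount(pp3)=1 -> write in place. 4 ppages; refcounts: pp0:2 pp1:2 pp2:1 pp3:1
Op 6: read(P0, v2) -> 117. No state change.

yes no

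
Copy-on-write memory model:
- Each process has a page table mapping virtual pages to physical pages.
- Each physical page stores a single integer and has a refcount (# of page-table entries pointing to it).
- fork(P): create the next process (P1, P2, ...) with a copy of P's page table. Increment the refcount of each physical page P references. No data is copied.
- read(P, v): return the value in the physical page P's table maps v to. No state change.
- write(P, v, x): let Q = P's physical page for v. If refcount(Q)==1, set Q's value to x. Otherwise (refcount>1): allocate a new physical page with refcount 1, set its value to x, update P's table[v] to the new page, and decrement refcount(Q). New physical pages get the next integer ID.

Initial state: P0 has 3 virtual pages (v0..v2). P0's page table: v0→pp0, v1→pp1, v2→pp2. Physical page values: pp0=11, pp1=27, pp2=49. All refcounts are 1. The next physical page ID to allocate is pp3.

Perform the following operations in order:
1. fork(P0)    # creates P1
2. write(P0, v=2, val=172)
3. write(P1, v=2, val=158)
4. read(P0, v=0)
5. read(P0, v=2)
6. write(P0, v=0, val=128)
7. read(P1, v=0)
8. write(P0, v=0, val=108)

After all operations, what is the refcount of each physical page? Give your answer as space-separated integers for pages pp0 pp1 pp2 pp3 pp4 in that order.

Answer: 1 2 1 1 1

Derivation:
Op 1: fork(P0) -> P1. 3 ppages; refcounts: pp0:2 pp1:2 pp2:2
Op 2: write(P0, v2, 172). refcount(pp2)=2>1 -> COPY to pp3. 4 ppages; refcounts: pp0:2 pp1:2 pp2:1 pp3:1
Op 3: write(P1, v2, 158). refcount(pp2)=1 -> write in place. 4 ppages; refcounts: pp0:2 pp1:2 pp2:1 pp3:1
Op 4: read(P0, v0) -> 11. No state change.
Op 5: read(P0, v2) -> 172. No state change.
Op 6: write(P0, v0, 128). refcount(pp0)=2>1 -> COPY to pp4. 5 ppages; refcounts: pp0:1 pp1:2 pp2:1 pp3:1 pp4:1
Op 7: read(P1, v0) -> 11. No state change.
Op 8: write(P0, v0, 108). refcount(pp4)=1 -> write in place. 5 ppages; refcounts: pp0:1 pp1:2 pp2:1 pp3:1 pp4:1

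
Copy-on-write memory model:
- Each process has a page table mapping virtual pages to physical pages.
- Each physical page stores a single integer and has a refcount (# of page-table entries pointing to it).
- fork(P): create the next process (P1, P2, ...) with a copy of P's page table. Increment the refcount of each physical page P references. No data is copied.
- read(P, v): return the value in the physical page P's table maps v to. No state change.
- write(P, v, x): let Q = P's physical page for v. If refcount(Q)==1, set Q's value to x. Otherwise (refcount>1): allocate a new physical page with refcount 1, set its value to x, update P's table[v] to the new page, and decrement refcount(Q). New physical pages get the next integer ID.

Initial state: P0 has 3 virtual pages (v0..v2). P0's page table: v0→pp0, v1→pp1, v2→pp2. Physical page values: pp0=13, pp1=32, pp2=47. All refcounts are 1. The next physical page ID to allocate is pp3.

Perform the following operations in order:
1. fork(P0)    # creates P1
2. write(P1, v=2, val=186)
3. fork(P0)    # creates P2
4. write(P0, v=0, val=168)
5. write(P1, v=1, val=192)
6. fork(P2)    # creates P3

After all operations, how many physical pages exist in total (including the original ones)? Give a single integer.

Answer: 6

Derivation:
Op 1: fork(P0) -> P1. 3 ppages; refcounts: pp0:2 pp1:2 pp2:2
Op 2: write(P1, v2, 186). refcount(pp2)=2>1 -> COPY to pp3. 4 ppages; refcounts: pp0:2 pp1:2 pp2:1 pp3:1
Op 3: fork(P0) -> P2. 4 ppages; refcounts: pp0:3 pp1:3 pp2:2 pp3:1
Op 4: write(P0, v0, 168). refcount(pp0)=3>1 -> COPY to pp4. 5 ppages; refcounts: pp0:2 pp1:3 pp2:2 pp3:1 pp4:1
Op 5: write(P1, v1, 192). refcount(pp1)=3>1 -> COPY to pp5. 6 ppages; refcounts: pp0:2 pp1:2 pp2:2 pp3:1 pp4:1 pp5:1
Op 6: fork(P2) -> P3. 6 ppages; refcounts: pp0:3 pp1:3 pp2:3 pp3:1 pp4:1 pp5:1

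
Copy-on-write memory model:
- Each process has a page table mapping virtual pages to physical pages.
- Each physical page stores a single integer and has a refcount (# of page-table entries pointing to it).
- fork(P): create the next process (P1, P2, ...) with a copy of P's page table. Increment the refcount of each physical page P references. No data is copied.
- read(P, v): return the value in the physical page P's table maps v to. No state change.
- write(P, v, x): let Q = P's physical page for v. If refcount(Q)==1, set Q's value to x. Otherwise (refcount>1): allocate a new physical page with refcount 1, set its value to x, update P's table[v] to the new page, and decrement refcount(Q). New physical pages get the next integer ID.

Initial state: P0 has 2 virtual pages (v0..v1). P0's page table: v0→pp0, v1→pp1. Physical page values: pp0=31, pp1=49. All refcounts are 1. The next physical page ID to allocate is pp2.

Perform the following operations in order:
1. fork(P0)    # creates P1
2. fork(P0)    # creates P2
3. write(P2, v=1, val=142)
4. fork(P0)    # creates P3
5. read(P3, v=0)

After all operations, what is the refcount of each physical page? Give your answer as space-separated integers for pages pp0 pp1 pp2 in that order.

Answer: 4 3 1

Derivation:
Op 1: fork(P0) -> P1. 2 ppages; refcounts: pp0:2 pp1:2
Op 2: fork(P0) -> P2. 2 ppages; refcounts: pp0:3 pp1:3
Op 3: write(P2, v1, 142). refcount(pp1)=3>1 -> COPY to pp2. 3 ppages; refcounts: pp0:3 pp1:2 pp2:1
Op 4: fork(P0) -> P3. 3 ppages; refcounts: pp0:4 pp1:3 pp2:1
Op 5: read(P3, v0) -> 31. No state change.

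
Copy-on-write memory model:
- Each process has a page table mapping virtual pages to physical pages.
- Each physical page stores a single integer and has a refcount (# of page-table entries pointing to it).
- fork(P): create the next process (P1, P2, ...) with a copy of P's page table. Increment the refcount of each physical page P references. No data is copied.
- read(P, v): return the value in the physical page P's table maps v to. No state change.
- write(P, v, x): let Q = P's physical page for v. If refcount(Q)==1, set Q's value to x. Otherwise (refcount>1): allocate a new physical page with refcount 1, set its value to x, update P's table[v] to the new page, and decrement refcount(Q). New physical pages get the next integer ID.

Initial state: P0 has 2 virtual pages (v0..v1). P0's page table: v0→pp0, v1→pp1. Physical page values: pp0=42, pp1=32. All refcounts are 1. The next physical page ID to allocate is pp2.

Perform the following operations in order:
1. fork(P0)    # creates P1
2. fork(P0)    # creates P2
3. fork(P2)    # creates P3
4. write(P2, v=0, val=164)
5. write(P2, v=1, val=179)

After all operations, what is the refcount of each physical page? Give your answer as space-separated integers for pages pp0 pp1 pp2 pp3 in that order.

Op 1: fork(P0) -> P1. 2 ppages; refcounts: pp0:2 pp1:2
Op 2: fork(P0) -> P2. 2 ppages; refcounts: pp0:3 pp1:3
Op 3: fork(P2) -> P3. 2 ppages; refcounts: pp0:4 pp1:4
Op 4: write(P2, v0, 164). refcount(pp0)=4>1 -> COPY to pp2. 3 ppages; refcounts: pp0:3 pp1:4 pp2:1
Op 5: write(P2, v1, 179). refcount(pp1)=4>1 -> COPY to pp3. 4 ppages; refcounts: pp0:3 pp1:3 pp2:1 pp3:1

Answer: 3 3 1 1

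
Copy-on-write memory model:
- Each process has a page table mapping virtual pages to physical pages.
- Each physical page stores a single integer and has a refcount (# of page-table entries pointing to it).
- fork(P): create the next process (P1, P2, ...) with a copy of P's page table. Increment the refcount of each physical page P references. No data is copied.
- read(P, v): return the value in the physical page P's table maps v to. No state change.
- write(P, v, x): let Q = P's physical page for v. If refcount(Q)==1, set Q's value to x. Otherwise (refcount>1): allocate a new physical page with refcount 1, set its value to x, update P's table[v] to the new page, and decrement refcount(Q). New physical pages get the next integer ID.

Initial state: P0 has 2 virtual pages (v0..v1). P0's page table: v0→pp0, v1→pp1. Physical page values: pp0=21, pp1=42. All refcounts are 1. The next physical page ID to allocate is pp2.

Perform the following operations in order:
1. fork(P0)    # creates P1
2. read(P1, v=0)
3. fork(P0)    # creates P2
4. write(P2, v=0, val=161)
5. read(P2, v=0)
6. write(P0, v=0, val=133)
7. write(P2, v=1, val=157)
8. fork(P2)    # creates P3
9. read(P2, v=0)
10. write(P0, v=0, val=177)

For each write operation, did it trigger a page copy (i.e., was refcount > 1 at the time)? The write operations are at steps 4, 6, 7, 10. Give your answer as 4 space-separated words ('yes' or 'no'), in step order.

Op 1: fork(P0) -> P1. 2 ppages; refcounts: pp0:2 pp1:2
Op 2: read(P1, v0) -> 21. No state change.
Op 3: fork(P0) -> P2. 2 ppages; refcounts: pp0:3 pp1:3
Op 4: write(P2, v0, 161). refcount(pp0)=3>1 -> COPY to pp2. 3 ppages; refcounts: pp0:2 pp1:3 pp2:1
Op 5: read(P2, v0) -> 161. No state change.
Op 6: write(P0, v0, 133). refcount(pp0)=2>1 -> COPY to pp3. 4 ppages; refcounts: pp0:1 pp1:3 pp2:1 pp3:1
Op 7: write(P2, v1, 157). refcount(pp1)=3>1 -> COPY to pp4. 5 ppages; refcounts: pp0:1 pp1:2 pp2:1 pp3:1 pp4:1
Op 8: fork(P2) -> P3. 5 ppages; refcounts: pp0:1 pp1:2 pp2:2 pp3:1 pp4:2
Op 9: read(P2, v0) -> 161. No state change.
Op 10: write(P0, v0, 177). refcount(pp3)=1 -> write in place. 5 ppages; refcounts: pp0:1 pp1:2 pp2:2 pp3:1 pp4:2

yes yes yes no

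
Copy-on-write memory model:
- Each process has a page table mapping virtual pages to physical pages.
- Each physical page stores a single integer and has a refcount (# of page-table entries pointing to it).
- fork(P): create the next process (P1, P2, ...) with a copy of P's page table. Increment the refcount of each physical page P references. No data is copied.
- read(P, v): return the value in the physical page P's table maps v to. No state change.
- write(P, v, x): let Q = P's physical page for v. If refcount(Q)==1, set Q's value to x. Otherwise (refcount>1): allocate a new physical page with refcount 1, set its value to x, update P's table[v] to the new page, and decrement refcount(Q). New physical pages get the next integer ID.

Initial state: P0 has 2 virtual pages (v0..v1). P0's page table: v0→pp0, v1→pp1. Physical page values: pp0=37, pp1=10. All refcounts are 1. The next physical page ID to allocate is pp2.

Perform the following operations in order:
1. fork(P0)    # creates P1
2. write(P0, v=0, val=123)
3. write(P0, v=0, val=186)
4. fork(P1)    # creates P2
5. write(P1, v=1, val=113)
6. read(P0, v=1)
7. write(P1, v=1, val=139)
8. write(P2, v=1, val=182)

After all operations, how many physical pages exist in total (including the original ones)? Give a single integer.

Op 1: fork(P0) -> P1. 2 ppages; refcounts: pp0:2 pp1:2
Op 2: write(P0, v0, 123). refcount(pp0)=2>1 -> COPY to pp2. 3 ppages; refcounts: pp0:1 pp1:2 pp2:1
Op 3: write(P0, v0, 186). refcount(pp2)=1 -> write in place. 3 ppages; refcounts: pp0:1 pp1:2 pp2:1
Op 4: fork(P1) -> P2. 3 ppages; refcounts: pp0:2 pp1:3 pp2:1
Op 5: write(P1, v1, 113). refcount(pp1)=3>1 -> COPY to pp3. 4 ppages; refcounts: pp0:2 pp1:2 pp2:1 pp3:1
Op 6: read(P0, v1) -> 10. No state change.
Op 7: write(P1, v1, 139). refcount(pp3)=1 -> write in place. 4 ppages; refcounts: pp0:2 pp1:2 pp2:1 pp3:1
Op 8: write(P2, v1, 182). refcount(pp1)=2>1 -> COPY to pp4. 5 ppages; refcounts: pp0:2 pp1:1 pp2:1 pp3:1 pp4:1

Answer: 5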